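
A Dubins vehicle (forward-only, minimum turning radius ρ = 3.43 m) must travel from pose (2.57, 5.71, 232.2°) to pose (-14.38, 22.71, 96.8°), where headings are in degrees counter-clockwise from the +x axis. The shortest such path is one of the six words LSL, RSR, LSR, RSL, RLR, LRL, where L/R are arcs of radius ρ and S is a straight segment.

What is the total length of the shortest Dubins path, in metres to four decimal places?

Let ψ = atan2(Δy, Δx) = atan2(17.00, -16.95) = 134.9156° be the start→goal bearing.
Normalize: d = |goal − start| / ρ = 24.006301/3.43 = 6.998922, α = (θ_start − ψ) mod 360° = 97.2844° = 1.697933 rad, β = (θ_goal − ψ) mod 360° = 321.8844° = 5.617942 rad.
Common terms: sin α = 0.991929, cos α = -0.126794, sin β = -0.617250, cos β = 0.786767, cos(α−β) = -0.712026, d² = 48.984904. Work in radians in the unit-radius frame; every candidate has L = ρ·(t + p + q).
LSL: p² = 2 + d² − 2cos(α−β) + 2d(sin α − sin β) = 74.933997; p = √p² = 8.656443; φ = atan2(cos β − cos α, d + sin α − sin β) = 0.105732 rad; t = (φ − α) mod 2π = 4.690985 rad, q = (β − φ) mod 2π = 5.512210 rad → L = 3.43·(4.690985 + 8.656443 + 5.512210) = 3.43·18.859637 = 64.688556 m
RSR: p² = 2 + d² − 2cos(α−β) + 2d(sin β − sin α) = 29.883915; p = √p² = 5.466618; φ = atan2(cos α − cos β, d − sin α + sin β) = -0.167904 rad; t = (α − φ) mod 2π = 1.865837 rad, q = (φ − β) mod 2π = 0.497339 rad → L = 3.43·(1.865837 + 5.466618 + 0.497339) = 3.43·7.829794 = 26.856194 m
LSR: p² = d² − 2 + 2cos(α−β) + 2d(sin α + sin β) = 50.805546; p = √p² = 7.127801; φ = atan2(−cos α − cos β, d + sin α + sin β) − atan2(−2, p) = 0.184290 rad; t = (φ − α) mod 2π = 4.769543 rad, q = (φ − β) mod 2π = 0.849533 rad → L = 3.43·(4.769543 + 7.127801 + 0.849533) = 3.43·12.746877 = 43.721787 m
RSL: p² = d² − 2 + 2cos(α−β) − 2d(sin α + sin β) = 40.316159; p = √p² = 6.349501; φ = atan2(cos α + cos β, d − sin α − sin β) − atan2(2, p) = -0.205845 rad; t = (α − φ) mod 2π = 1.903778 rad, q = (β − φ) mod 2π = 5.823788 rad → L = 3.43·(1.903778 + 6.349501 + 5.823788) = 3.43·14.077066 = 48.284338 m
RLR: c = (6 − d² + 2cos(α−β) + 2d(sin α − sin β))/8 = -2.735489, |c| > 1 → infeasible
LRL: c = (6 − d² + 2cos(α−β) − 2d(sin α − sin β))/8 = -8.366750, |c| > 1 → infeasible
Shortest: RSR with L = 26.856194 m ≈ 26.8562 m

26.8562 m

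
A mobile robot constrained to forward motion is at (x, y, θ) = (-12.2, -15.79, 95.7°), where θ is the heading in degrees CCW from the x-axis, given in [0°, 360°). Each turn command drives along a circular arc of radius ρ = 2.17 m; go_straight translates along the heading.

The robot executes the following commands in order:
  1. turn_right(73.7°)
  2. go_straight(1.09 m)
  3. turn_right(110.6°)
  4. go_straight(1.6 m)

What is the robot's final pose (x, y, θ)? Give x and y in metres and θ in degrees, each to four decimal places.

set_pose: (x, y, θ) = (-12.2000, -15.7900, 95.7000°), ρ = 2.17
turn_right(73.7°): centre at ρ to the right, rotate −73.7° → (-10.8536, -13.5625, 22.0000°)
go_straight(1.09): x += 1.09·cos θ, y += 1.09·sin θ → (-9.8430, -13.1542, 22.0000°)
turn_right(110.6°): centre at ρ to the right, rotate −110.6° → (-6.8607, -15.1131, -88.6000° ≡ 271.4000°)
go_straight(1.6): x += 1.6·cos θ, y += 1.6·sin θ → (-6.8217, -16.7127, 271.4000°)

(-6.8217, -16.7127, 271.4000°)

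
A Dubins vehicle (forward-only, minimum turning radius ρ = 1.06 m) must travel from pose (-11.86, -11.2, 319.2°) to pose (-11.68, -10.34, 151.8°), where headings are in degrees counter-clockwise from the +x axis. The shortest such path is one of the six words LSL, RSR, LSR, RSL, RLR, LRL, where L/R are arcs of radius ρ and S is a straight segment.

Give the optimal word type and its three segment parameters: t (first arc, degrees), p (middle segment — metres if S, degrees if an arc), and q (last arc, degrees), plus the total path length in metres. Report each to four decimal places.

Let ψ = atan2(Δy, Δx) = atan2(0.86, 0.18) = 78.1785° be the start→goal bearing.
Normalize: d = |goal − start| / ρ = 0.878635/1.06 = 0.828901, α = (θ_start − ψ) mod 360° = 241.0215° = 4.206619 rad, β = (θ_goal − ψ) mod 360° = 73.6215° = 1.284937 rad.
Common terms: sin α = -0.874801, cos α = -0.484482, sin β = 0.959420, cos β = 0.281982, cos(α−β) = -0.975917, d² = 0.687077. Work in radians in the unit-radius frame; every candidate has L = ρ·(t + p + q).
LSL: p² = 2 + d² − 2cos(α−β) + 2d(sin α − sin β) = 1.598134; p = √p² = 1.264173; φ = atan2(cos β − cos α, d + sin α − sin β) = 2.490198 rad; t = (φ − α) mod 2π = 4.566765 rad, q = (β − φ) mod 2π = 5.077925 rad → L = 1.06·(4.566765 + 1.264173 + 5.077925) = 1.06·10.908863 = 11.563395 m
RSR: p² = 2 + d² − 2cos(α−β) + 2d(sin β − sin α) = 7.679687; p = √p² = 2.771225; φ = atan2(cos α − cos β, d − sin α + sin β) = -0.280233 rad; t = (α − φ) mod 2π = 4.486851 rad, q = (φ − β) mod 2π = 4.718015 rad → L = 1.06·(4.486851 + 2.771225 + 4.718015) = 1.06·11.976091 = 12.694657 m
LSR: p² = d² − 2 + 2cos(α−β) + 2d(sin α + sin β) = -3.124476 < 0 → infeasible
RSL: p² = d² − 2 + 2cos(α−β) − 2d(sin α + sin β) = -3.405037 < 0 → infeasible
RLR: c = (6 − d² + 2cos(α−β) + 2d(sin α − sin β))/8 = 0.040039; p = 2π − arccos c = 4.752439 rad; φ = atan2(cos α − cos β, d − sin α + sin β) = -0.280233 rad; t = (α − φ + p/2) mod 2π = 0.579885 rad, q = (α − β − t + p) mod 2π = 0.811049 rad → L = 1.06·(0.579885 + 4.752439 + 0.811049) = 1.06·6.143373 = 6.511976 m
LRL: c = (6 − d² + 2cos(α−β) − 2d(sin α − sin β))/8 = 0.800233; p = 2π − arccos c = 5.640073 rad; φ = atan2(cos β − cos α, d + sin α − sin β) = 2.490198 rad; t = (φ − α + p/2) mod 2π = 1.103616 rad, q = (β − α − t + p) mod 2π = 1.614776 rad → L = 1.06·(1.103616 + 5.640073 + 1.614776) = 1.06·8.358465 = 8.859973 m
Shortest: RLR with L = 6.511976 m ≈ 6.5120 m
Convert RLR to answer units (arcs ×180/π): t = 0.579885·180/π = 33.2250°, p = 4.752439·180/π = 272.2947°, q = 0.811049·180/π = 46.4697°, L = 6.5120 m.

RLR: t = 33.2250°, p = 272.2947°, q = 46.4697°, L = 6.5120 m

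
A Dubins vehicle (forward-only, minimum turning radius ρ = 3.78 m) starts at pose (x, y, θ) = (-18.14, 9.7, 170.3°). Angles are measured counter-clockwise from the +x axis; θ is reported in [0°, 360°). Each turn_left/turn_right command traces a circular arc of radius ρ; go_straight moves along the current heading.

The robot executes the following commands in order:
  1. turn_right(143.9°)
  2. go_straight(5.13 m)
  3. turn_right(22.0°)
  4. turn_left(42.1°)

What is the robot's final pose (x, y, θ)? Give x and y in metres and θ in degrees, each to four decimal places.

set_pose: (x, y, θ) = (-18.1400, 9.7000, 170.3000°), ρ = 3.78
turn_right(143.9°): centre at ρ to the right, rotate −143.9° → (-19.1838, 16.8117, 26.4000°)
go_straight(5.13): x += 5.13·cos θ, y += 5.13·sin θ → (-14.5888, 19.0927, 26.4000°)
turn_right(22.0°): centre at ρ to the right, rotate −22.0° → (-13.1981, 19.4758, 4.4000°)
turn_left(42.1°): centre at ρ to the left, rotate +42.1° → (-10.7462, 20.6427, 46.5000°)

(-10.7462, 20.6427, 46.5000°)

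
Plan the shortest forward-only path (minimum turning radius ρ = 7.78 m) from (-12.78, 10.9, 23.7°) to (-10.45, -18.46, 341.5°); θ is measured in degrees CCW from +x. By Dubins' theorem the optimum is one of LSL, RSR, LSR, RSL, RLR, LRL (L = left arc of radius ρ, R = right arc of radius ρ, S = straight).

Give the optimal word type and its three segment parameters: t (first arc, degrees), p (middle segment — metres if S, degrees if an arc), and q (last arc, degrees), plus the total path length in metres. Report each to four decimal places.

LRL: t = 5.7583°, p = 208.4511°, q = 160.4928°, L = 50.8796 m

Let ψ = atan2(Δy, Δx) = atan2(-29.36, 2.33) = -85.4625° be the start→goal bearing.
Normalize: d = |goal − start| / ρ = 29.452309/7.78 = 3.785644, α = (θ_start − ψ) mod 360° = 109.1625° = 1.905246 rad, β = (θ_goal − ψ) mod 360° = 66.9625° = 1.168717 rad.
Common terms: sin α = 0.944591, cos α = -0.328249, sin β = 0.920249, cos β = 0.391333, cos(α−β) = 0.740805, d² = 14.331099. Work in radians in the unit-radius frame; every candidate has L = ρ·(t + p + q).
LSL: p² = 2 + d² − 2cos(α−β) + 2d(sin α − sin β) = 15.033791; p = √p² = 3.877343; φ = atan2(cos β − cos α, d + sin α − sin β) = 0.186669 rad; t = (φ − α) mod 2π = 4.564608 rad, q = (β − φ) mod 2π = 0.982048 rad → L = 7.78·(4.564608 + 3.877343 + 0.982048) = 7.78·9.424000 = 73.318717 m
RSR: p² = 2 + d² − 2cos(α−β) + 2d(sin β − sin α) = 14.665189; p = √p² = 3.829516; φ = atan2(cos α − cos β, d − sin α + sin β) = -0.189028 rad; t = (α − φ) mod 2π = 2.094274 rad, q = (φ − β) mod 2π = 4.925441 rad → L = 7.78·(2.094274 + 3.829516 + 4.925441) = 7.78·10.849230 = 84.407008 m
LSR: p² = d² − 2 + 2cos(α−β) + 2d(sin α + sin β) = 27.931951; p = √p² = 5.285069; φ = atan2(−cos α − cos β, d + sin α + sin β) − atan2(−2, p) = 0.350606 rad; t = (φ − α) mod 2π = 4.728545 rad, q = (φ − β) mod 2π = 5.465074 rad → L = 7.78·(4.728545 + 5.285069 + 5.465074) = 7.78·15.478689 = 120.424197 m
RSL: p² = d² − 2 + 2cos(α−β) − 2d(sin α + sin β) = -0.306535 < 0 → infeasible
RLR: c = (6 − d² + 2cos(α−β) + 2d(sin α − sin β))/8 = -0.833149; p = 2π − arccos c = 3.727612 rad; φ = atan2(cos α − cos β, d − sin α + sin β) = -0.189028 rad; t = (α − φ + p/2) mod 2π = 3.958080 rad, q = (α − β − t + p) mod 2π = 0.506061 rad → L = 7.78·(3.958080 + 3.727612 + 0.506061) = 7.78·8.191753 = 63.731841 m
LRL: c = (6 − d² + 2cos(α−β) − 2d(sin α − sin β))/8 = -0.879224; p = 2π − arccos c = 3.638158 rad; φ = atan2(cos β − cos α, d + sin α − sin β) = 0.186669 rad; t = (φ − α + p/2) mod 2π = 0.100502 rad, q = (β − α − t + p) mod 2π = 2.801127 rad → L = 7.78·(0.100502 + 3.638158 + 2.801127) = 7.78·6.539788 = 50.879551 m
Shortest: LRL with L = 50.879551 m ≈ 50.8796 m
Convert LRL to answer units (arcs ×180/π): t = 0.100502·180/π = 5.7583°, p = 3.638158·180/π = 208.4511°, q = 2.801127·180/π = 160.4928°, L = 50.8796 m.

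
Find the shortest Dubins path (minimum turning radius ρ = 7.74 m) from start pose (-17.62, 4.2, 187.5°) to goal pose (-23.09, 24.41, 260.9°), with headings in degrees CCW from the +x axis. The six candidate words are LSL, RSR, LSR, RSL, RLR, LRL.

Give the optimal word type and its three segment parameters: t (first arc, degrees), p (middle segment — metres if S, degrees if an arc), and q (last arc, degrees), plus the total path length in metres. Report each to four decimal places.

Let ψ = atan2(Δy, Δx) = atan2(20.21, -5.47) = 105.1447° be the start→goal bearing.
Normalize: d = |goal − start| / ρ = 20.937168/7.74 = 2.705060, α = (θ_start − ψ) mod 360° = 82.3553° = 1.437371 rad, β = (θ_goal − ψ) mod 360° = 155.7553° = 2.718443 rad.
Common terms: sin α = 0.991112, cos α = 0.133030, sin β = 0.410635, cos β = -0.911800, cos(α−β) = 0.285688, d² = 7.317352. Work in radians in the unit-radius frame; every candidate has L = ρ·(t + p + q).
LSL: p² = 2 + d² − 2cos(α−β) + 2d(sin α − sin β) = 11.886428; p = √p² = 3.447670; φ = atan2(cos β − cos α, d + sin α − sin β) = -0.307896 rad; t = (φ − α) mod 2π = 4.537919 rad, q = (β − φ) mod 2π = 3.026338 rad → L = 7.74·(4.537919 + 3.447670 + 3.026338) = 7.74·11.011927 = 85.232314 m
RSR: p² = 2 + d² − 2cos(α−β) + 2d(sin β − sin α) = 5.605523; p = √p² = 2.367599; φ = atan2(cos α − cos β, d − sin α + sin β) = 0.457051 rad; t = (α − φ) mod 2π = 0.980320 rad, q = (φ − β) mod 2π = 4.021794 rad → L = 7.74·(0.980320 + 2.367599 + 4.021794) = 7.74·7.369712 = 57.041572 m
LSR: p² = d² − 2 + 2cos(α−β) + 2d(sin α + sin β) = 13.472348; p = √p² = 3.670470; φ = atan2(−cos α − cos β, d + sin α + sin β) − atan2(−2, p) = 0.686315 rad; t = (φ − α) mod 2π = 5.532129 rad, q = (φ − β) mod 2π = 4.251058 rad → L = 7.74·(5.532129 + 3.670470 + 4.251058) = 7.74·13.453657 = 104.131304 m
RSL: p² = d² − 2 + 2cos(α−β) − 2d(sin α + sin β) = -1.694891 < 0 → infeasible
RLR: c = (6 − d² + 2cos(α−β) + 2d(sin α − sin β))/8 = 0.299310; p = 2π − arccos c = 5.016358 rad; φ = atan2(cos α − cos β, d − sin α + sin β) = 0.457051 rad; t = (α − φ + p/2) mod 2π = 3.488499 rad, q = (α − β − t + p) mod 2π = 0.246787 rad → L = 7.74·(3.488499 + 5.016358 + 0.246787) = 7.74·8.751644 = 67.737727 m
LRL: c = (6 − d² + 2cos(α−β) − 2d(sin α − sin β))/8 = -0.485803; p = 2π − arccos c = 4.205107 rad; φ = atan2(cos β − cos α, d + sin α − sin β) = -0.307896 rad; t = (φ − α + p/2) mod 2π = 0.357287 rad, q = (β − α − t + p) mod 2π = 5.128892 rad → L = 7.74·(0.357287 + 4.205107 + 5.128892) = 7.74·9.691285 = 75.010548 m
Shortest: RSR with L = 57.041572 m ≈ 57.0416 m
Convert RSR to answer units (arcs ×180/π): t = 0.980320·180/π = 56.1682°, p = ρ·p = 7.74·2.367599 = 18.3252 m, q = 4.021794·180/π = 230.4318°, L = 57.0416 m.

RSR: t = 56.1682°, p = 18.3252 m, q = 230.4318°, L = 57.0416 m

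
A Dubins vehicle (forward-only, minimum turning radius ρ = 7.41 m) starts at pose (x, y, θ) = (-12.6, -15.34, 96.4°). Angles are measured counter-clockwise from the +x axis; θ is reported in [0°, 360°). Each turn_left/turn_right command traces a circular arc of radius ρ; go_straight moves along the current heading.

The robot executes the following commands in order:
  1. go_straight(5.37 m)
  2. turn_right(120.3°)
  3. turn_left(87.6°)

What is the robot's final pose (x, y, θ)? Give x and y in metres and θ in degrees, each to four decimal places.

(6.8124, 1.0886, 63.7000°)

set_pose: (x, y, θ) = (-12.6000, -15.3400, 96.4000°), ρ = 7.41
go_straight(5.37): x += 5.37·cos θ, y += 5.37·sin θ → (-13.1986, -10.0035, 96.4000°)
turn_right(120.3°): centre at ρ to the right, rotate −120.3° → (-2.8327, -2.4029, -23.9000° ≡ 336.1000°)
turn_left(87.6°): centre at ρ to the left, rotate +87.6° → (6.8124, 1.0886, 423.7000° ≡ 63.7000°)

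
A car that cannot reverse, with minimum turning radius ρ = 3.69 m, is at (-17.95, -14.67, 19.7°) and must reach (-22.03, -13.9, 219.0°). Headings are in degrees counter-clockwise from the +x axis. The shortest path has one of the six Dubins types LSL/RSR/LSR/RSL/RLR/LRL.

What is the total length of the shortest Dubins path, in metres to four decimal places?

21.9345 m

Let ψ = atan2(Δy, Δx) = atan2(0.77, -4.08) = 169.3125° be the start→goal bearing.
Normalize: d = |goal − start| / ρ = 4.152024/3.69 = 1.125210, α = (θ_start − ψ) mod 360° = 210.3875° = 3.671954 rad, β = (θ_goal − ψ) mod 360° = 49.6875° = 0.867210 rad.
Common terms: sin α = -0.505845, cos α = -0.862624, sin β = 0.762527, cos β = 0.646957, cos(α−β) = -0.943801, d² = 1.266097. Work in radians in the unit-radius frame; every candidate has L = ρ·(t + p + q).
LSL: p² = 2 + d² − 2cos(α−β) + 2d(sin α − sin β) = 2.299330; p = √p² = 1.516354; φ = atan2(cos β − cos α, d + sin α − sin β) = 1.665349 rad; t = (φ − α) mod 2π = 4.276581 rad, q = (β − φ) mod 2π = 5.485046 rad → L = 3.69·(4.276581 + 1.516354 + 5.485046) = 3.69·11.277981 = 41.615748 m
RSR: p² = 2 + d² − 2cos(α−β) + 2d(sin β − sin α) = 8.008068; p = √p² = 2.829853; φ = atan2(cos α − cos β, d − sin α + sin β) = -0.562672 rad; t = (α − φ) mod 2π = 4.234626 rad, q = (φ − β) mod 2π = 4.853303 rad → L = 3.69·(4.234626 + 2.829853 + 4.853303) = 3.69·11.917782 = 43.976617 m
LSR: p² = d² − 2 + 2cos(α−β) + 2d(sin α + sin β) = -2.043864 < 0 → infeasible
RSL: p² = d² − 2 + 2cos(α−β) − 2d(sin α + sin β) = -3.199147 < 0 → infeasible
RLR: c = (6 − d² + 2cos(α−β) + 2d(sin α − sin β))/8 = -0.001008; p = 2π − arccos c = 4.711381 rad; φ = atan2(cos α − cos β, d − sin α + sin β) = -0.562672 rad; t = (α − φ + p/2) mod 2π = 0.307131 rad, q = (α − β − t + p) mod 2π = 0.925808 rad → L = 3.69·(0.307131 + 4.711381 + 0.925808) = 3.69·5.944320 = 21.934540 m
LRL: c = (6 − d² + 2cos(α−β) − 2d(sin α − sin β))/8 = 0.712584; p = 2π − arccos c = 5.505563 rad; φ = atan2(cos β − cos α, d + sin α − sin β) = 1.665349 rad; t = (φ − α + p/2) mod 2π = 0.746177 rad, q = (β − α − t + p) mod 2π = 1.954642 rad → L = 3.69·(0.746177 + 5.505563 + 1.954642) = 3.69·8.206382 = 30.281550 m
Shortest: RLR with L = 21.934540 m ≈ 21.9345 m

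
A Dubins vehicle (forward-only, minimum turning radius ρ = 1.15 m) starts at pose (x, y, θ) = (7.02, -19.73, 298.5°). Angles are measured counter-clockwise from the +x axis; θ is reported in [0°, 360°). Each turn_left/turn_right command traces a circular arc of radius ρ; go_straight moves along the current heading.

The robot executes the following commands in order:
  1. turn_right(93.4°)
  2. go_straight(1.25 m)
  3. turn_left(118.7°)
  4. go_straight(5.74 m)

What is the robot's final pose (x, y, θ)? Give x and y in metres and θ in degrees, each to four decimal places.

(9.8058, -27.2099, 323.8000°)

set_pose: (x, y, θ) = (7.0200, -19.7300, 298.5000°), ρ = 1.15
turn_right(93.4°): centre at ρ to the right, rotate −93.4° → (6.4972, -21.3201, 205.1000°)
go_straight(1.25): x += 1.25·cos θ, y += 1.25·sin θ → (5.3652, -21.8504, 205.1000°)
turn_left(118.7°): centre at ρ to the left, rotate +118.7° → (5.1739, -23.8198, 323.8000°)
go_straight(5.74): x += 5.74·cos θ, y += 5.74·sin θ → (9.8058, -27.2099, 323.8000°)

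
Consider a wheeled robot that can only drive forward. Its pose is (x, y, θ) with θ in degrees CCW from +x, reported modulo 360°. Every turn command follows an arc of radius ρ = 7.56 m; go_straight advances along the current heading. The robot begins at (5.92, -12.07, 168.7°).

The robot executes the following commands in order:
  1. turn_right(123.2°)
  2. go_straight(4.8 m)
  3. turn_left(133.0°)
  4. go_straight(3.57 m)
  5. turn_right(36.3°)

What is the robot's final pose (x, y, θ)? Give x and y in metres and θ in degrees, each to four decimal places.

(-7.8252, 18.5995, 142.2000°)

set_pose: (x, y, θ) = (5.9200, -12.0700, 168.7000°), ρ = 7.56
turn_right(123.2°): centre at ρ to the right, rotate −123.2° → (2.0092, 0.6423, 45.5000°)
go_straight(4.8): x += 4.8·cos θ, y += 4.8·sin θ → (5.3735, 4.0659, 45.5000°)
turn_left(133.0°): centre at ρ to the left, rotate +133.0° → (0.1793, 16.9222, 178.5000°)
go_straight(3.57): x += 3.57·cos θ, y += 3.57·sin θ → (-3.3895, 17.0157, 178.5000°)
turn_right(36.3°): centre at ρ to the right, rotate −36.3° → (-7.8252, 18.5995, 142.2000°)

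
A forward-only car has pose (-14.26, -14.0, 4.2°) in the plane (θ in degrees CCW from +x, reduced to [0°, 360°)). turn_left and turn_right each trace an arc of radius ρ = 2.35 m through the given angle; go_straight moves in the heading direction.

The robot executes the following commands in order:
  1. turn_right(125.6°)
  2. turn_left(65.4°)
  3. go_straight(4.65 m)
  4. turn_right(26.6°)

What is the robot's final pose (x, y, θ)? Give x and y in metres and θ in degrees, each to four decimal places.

(-9.0420, -24.9730, 277.4000°)

set_pose: (x, y, θ) = (-14.2600, -14.0000, 4.2000°), ρ = 2.35
turn_right(125.6°): centre at ρ to the right, rotate −125.6° → (-12.0820, -17.5681, -121.4000° ≡ 238.6000°)
turn_left(65.4°): centre at ρ to the left, rotate +65.4° → (-12.0244, -20.1065, 304.0000°)
go_straight(4.65): x += 4.65·cos θ, y += 4.65·sin θ → (-9.4242, -23.9616, 304.0000°)
turn_right(26.6°): centre at ρ to the right, rotate −26.6° → (-9.0420, -24.9730, 277.4000°)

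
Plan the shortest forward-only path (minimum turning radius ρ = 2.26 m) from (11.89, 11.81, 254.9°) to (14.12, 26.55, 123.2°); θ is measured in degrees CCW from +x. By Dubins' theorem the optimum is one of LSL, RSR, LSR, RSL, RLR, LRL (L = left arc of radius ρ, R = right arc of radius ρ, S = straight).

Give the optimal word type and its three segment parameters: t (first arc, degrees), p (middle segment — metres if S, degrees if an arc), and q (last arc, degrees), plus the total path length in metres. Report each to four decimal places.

Let ψ = atan2(Δy, Δx) = atan2(14.74, 2.23) = 81.3970° be the start→goal bearing.
Normalize: d = |goal − start| / ρ = 14.907733/2.26 = 6.596342, α = (θ_start − ψ) mod 360° = 173.5030° = 3.028198 rad, β = (θ_goal − ψ) mod 360° = 41.8030° = 0.729600 rad.
Common terms: sin α = 0.113152, cos α = -0.993578, sin β = 0.666571, cos β = 0.745441, cos(α−β) = -0.665230, d² = 43.511728. Work in radians in the unit-radius frame; every candidate has L = ρ·(t + p + q).
LSL: p² = 2 + d² − 2cos(α−β) + 2d(sin α − sin β) = 39.541096; p = √p² = 6.288171; φ = atan2(cos β − cos α, d + sin α − sin β) = 0.280206 rad; t = (φ − α) mod 2π = 3.535193 rad, q = (β − φ) mod 2π = 0.449393 rad → L = 2.26·(3.535193 + 6.288171 + 0.449393) = 2.26·10.272758 = 23.216433 m
RSR: p² = 2 + d² − 2cos(α−β) + 2d(sin β − sin α) = 54.143280; p = √p² = 7.358212; φ = atan2(cos α − cos β, d − sin α + sin β) = -0.238595 rad; t = (α − φ) mod 2π = 3.266793 rad, q = (φ − β) mod 2π = 5.314991 rad → L = 2.26·(3.266793 + 7.358212 + 5.314991) = 2.26·15.939996 = 36.024390 m
LSR: p² = d² − 2 + 2cos(α−β) + 2d(sin α + sin β) = 50.467903; p = √p² = 7.104077; φ = atan2(−cos α − cos β, d + sin α + sin β) − atan2(−2, p) = 0.308054 rad; t = (φ − α) mod 2π = 3.563041 rad, q = (φ − β) mod 2π = 5.861639 rad → L = 2.26·(3.563041 + 7.104077 + 5.861639) = 2.26·16.528756 = 37.354989 m
RSL: p² = d² − 2 + 2cos(α−β) − 2d(sin α + sin β) = 29.894631; p = √p² = 5.467598; φ = atan2(cos α + cos β, d − sin α − sin β) − atan2(2, p) = -0.393307 rad; t = (α − φ) mod 2π = 3.421505 rad, q = (β − φ) mod 2π = 1.122907 rad → L = 2.26·(3.421505 + 5.467598 + 1.122907) = 2.26·10.012010 = 22.627143 m
RLR: c = (6 − d² + 2cos(α−β) + 2d(sin α − sin β))/8 = -5.767910, |c| > 1 → infeasible
LRL: c = (6 − d² + 2cos(α−β) − 2d(sin α − sin β))/8 = -3.942637, |c| > 1 → infeasible
Shortest: RSL with L = 22.627143 m ≈ 22.6271 m
Convert RSL to answer units (arcs ×180/π): t = 3.421505·180/π = 196.0378°, p = ρ·p = 2.26·5.467598 = 12.3568 m, q = 1.122907·180/π = 64.3378°, L = 22.6271 m.

RSL: t = 196.0378°, p = 12.3568 m, q = 64.3378°, L = 22.6271 m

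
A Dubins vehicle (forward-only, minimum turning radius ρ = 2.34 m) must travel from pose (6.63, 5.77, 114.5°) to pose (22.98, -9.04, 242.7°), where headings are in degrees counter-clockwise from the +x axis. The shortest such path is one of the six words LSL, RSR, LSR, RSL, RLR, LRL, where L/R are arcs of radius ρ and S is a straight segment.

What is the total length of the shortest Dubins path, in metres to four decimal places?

Let ψ = atan2(Δy, Δx) = atan2(-14.81, 16.35) = -42.1706° be the start→goal bearing.
Normalize: d = |goal − start| / ρ = 22.060340/2.34 = 9.427496, α = (θ_start − ψ) mod 360° = 156.6706° = 2.734418 rad, β = (θ_goal − ψ) mod 360° = 284.8706° = 4.971930 rad.
Common terms: sin α = 0.396017, cos α = -0.918243, sin β = -0.966508, cos β = 0.256637, cos(α−β) = -0.618408, d² = 88.877676. Work in radians in the unit-radius frame; every candidate has L = ρ·(t + p + q).
LSL: p² = 2 + d² − 2cos(α−β) + 2d(sin α − sin β) = 117.804878; p = √p² = 10.853796; φ = atan2(cos β − cos α, d + sin α − sin β) = 0.108459 rad; t = (φ − α) mod 2π = 3.657226 rad, q = (β − φ) mod 2π = 4.863472 rad → L = 2.34·(3.657226 + 10.853796 + 4.863472) = 2.34·19.374493 = 45.336314 m
RSR: p² = 2 + d² − 2cos(α−β) + 2d(sin β − sin α) = 66.424106; p = √p² = 8.150099; φ = atan2(cos α − cos β, d − sin α + sin β) = -0.144659 rad; t = (α − φ) mod 2π = 2.879077 rad, q = (φ − β) mod 2π = 1.166596 rad → L = 2.34·(2.879077 + 8.150099 + 1.166596) = 2.34·12.195772 = 28.538106 m
LSR: p² = d² − 2 + 2cos(α−β) + 2d(sin α + sin β) = 74.884250; p = √p² = 8.653569; φ = atan2(−cos α − cos β, d + sin α + sin β) − atan2(−2, p) = 0.301691 rad; t = (φ − α) mod 2π = 3.850458 rad, q = (φ − β) mod 2π = 1.612946 rad → L = 2.34·(3.850458 + 8.653569 + 1.612946) = 2.34·14.116972 = 33.033715 m
RSL: p² = d² − 2 + 2cos(α−β) − 2d(sin α + sin β) = 96.397467; p = √p² = 9.818221; φ = atan2(cos α + cos β, d − sin α − sin β) − atan2(2, p) = -0.267031 rad; t = (α − φ) mod 2π = 3.001449 rad, q = (β − φ) mod 2π = 5.238961 rad → L = 2.34·(3.001449 + 9.818221 + 5.238961) = 2.34·18.058631 = 42.257198 m
RLR: c = (6 − d² + 2cos(α−β) + 2d(sin α − sin β))/8 = -7.303013, |c| > 1 → infeasible
LRL: c = (6 − d² + 2cos(α−β) − 2d(sin α − sin β))/8 = -13.725610, |c| > 1 → infeasible
Shortest: RSR with L = 28.538106 m ≈ 28.5381 m

28.5381 m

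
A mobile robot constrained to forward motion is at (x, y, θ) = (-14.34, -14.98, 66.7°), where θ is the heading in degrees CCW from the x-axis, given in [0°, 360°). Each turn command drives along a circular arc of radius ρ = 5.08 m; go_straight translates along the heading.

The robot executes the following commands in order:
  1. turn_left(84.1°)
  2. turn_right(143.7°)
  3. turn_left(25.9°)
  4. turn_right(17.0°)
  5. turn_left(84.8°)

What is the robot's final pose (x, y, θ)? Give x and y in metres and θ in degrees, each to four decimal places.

set_pose: (x, y, θ) = (-14.3400, -14.9800, 66.7000°), ρ = 5.08
turn_left(84.1°): centre at ρ to the left, rotate +84.1° → (-16.5274, -8.5362, 150.8000°)
turn_right(143.7°): centre at ρ to the right, rotate −143.7° → (-14.6769, 0.9393, 7.1000°)
turn_left(25.9°): centre at ρ to the left, rotate +25.9° → (-12.5381, 1.7199, 33.0000°)
turn_right(17.0°): centre at ρ to the right, rotate −17.0° → (-11.1715, 2.3427, 16.0000°)
turn_left(84.8°): centre at ρ to the left, rotate +84.8° → (-7.5818, 8.1778, 100.8000°)

(-7.5818, 8.1778, 100.8000°)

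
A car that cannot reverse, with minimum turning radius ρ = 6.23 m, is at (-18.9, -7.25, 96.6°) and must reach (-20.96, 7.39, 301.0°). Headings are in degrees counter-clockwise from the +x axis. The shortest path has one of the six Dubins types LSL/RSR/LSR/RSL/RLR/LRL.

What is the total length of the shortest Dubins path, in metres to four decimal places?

Let ψ = atan2(Δy, Δx) = atan2(14.64, -2.06) = 98.0095° be the start→goal bearing.
Normalize: d = |goal − start| / ρ = 14.784221/6.23 = 2.373069, α = (θ_start − ψ) mod 360° = 358.5905° = 6.258584 rad, β = (θ_goal − ψ) mod 360° = 202.9905° = 3.542852 rad.
Common terms: sin α = -0.024598, cos α = 0.999697, sin β = -0.390578, cos β = -0.920570, cos(α−β) = -0.910684, d² = 5.631458. Work in radians in the unit-radius frame; every candidate has L = ρ·(t + p + q).
LSL: p² = 2 + d² − 2cos(α−β) + 2d(sin α − sin β) = 11.189815; p = √p² = 3.345118; φ = atan2(cos β − cos α, d + sin α − sin β) = -0.611444 rad; t = (φ − α) mod 2π = 5.696342 rad, q = (β − φ) mod 2π = 4.154296 rad → L = 6.23·(5.696342 + 3.345118 + 4.154296) = 6.23·13.195756 = 82.209562 m
RSR: p² = 2 + d² − 2cos(α−β) + 2d(sin β − sin α) = 7.715835; p = √p² = 2.777739; φ = atan2(cos α − cos β, d − sin α + sin β) = 0.763295 rad; t = (α − φ) mod 2π = 5.495290 rad, q = (φ − β) mod 2π = 3.503628 rad → L = 6.23·(5.495290 + 2.777739 + 3.503628) = 6.23·11.776657 = 73.368572 m
LSR: p² = d² − 2 + 2cos(α−β) + 2d(sin α + sin β) = -0.160395 < 0 → infeasible
RSL: p² = d² − 2 + 2cos(α−β) − 2d(sin α + sin β) = 3.780575; p = √p² = 1.944370; φ = atan2(cos α + cos β, d − sin α − sin β) − atan2(2, p) = -0.771129 rad; t = (α − φ) mod 2π = 0.746529 rad, q = (β − φ) mod 2π = 4.313982 rad → L = 6.23·(0.746529 + 1.944370 + 4.313982) = 6.23·7.004880 = 43.640404 m
RLR: c = (6 − d² + 2cos(α−β) + 2d(sin α − sin β))/8 = 0.035521; p = 2π − arccos c = 4.747917 rad; φ = atan2(cos α − cos β, d − sin α + sin β) = 0.763295 rad; t = (α − φ + p/2) mod 2π = 1.586063 rad, q = (α − β − t + p) mod 2π = 5.877586 rad → L = 6.23·(1.586063 + 4.747917 + 5.877586) = 6.23·12.211567 = 76.078060 m
LRL: c = (6 − d² + 2cos(α−β) − 2d(sin α − sin β))/8 = -0.398727; p = 2π − arccos c = 4.302261 rad; φ = atan2(cos β − cos α, d + sin α − sin β) = -0.611444 rad; t = (φ − α + p/2) mod 2π = 1.564287 rad, q = (β − α − t + p) mod 2π = 0.022241 rad → L = 6.23·(1.564287 + 4.302261 + 0.022241) = 6.23·5.888789 = 36.687157 m
Shortest: LRL with L = 36.687157 m ≈ 36.6872 m

36.6872 m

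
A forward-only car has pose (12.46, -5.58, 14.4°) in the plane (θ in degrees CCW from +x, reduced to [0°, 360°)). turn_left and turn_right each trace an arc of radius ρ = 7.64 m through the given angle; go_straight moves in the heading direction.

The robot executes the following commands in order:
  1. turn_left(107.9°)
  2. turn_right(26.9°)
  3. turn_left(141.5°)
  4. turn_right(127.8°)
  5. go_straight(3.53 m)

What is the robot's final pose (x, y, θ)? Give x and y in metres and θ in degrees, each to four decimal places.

(-12.9114, 17.7271, 109.1000°)

set_pose: (x, y, θ) = (12.4600, -5.5800, 14.4000°), ρ = 7.64
turn_left(107.9°): centre at ρ to the left, rotate +107.9° → (17.0178, 5.9024, 122.3000°)
turn_right(26.9°): centre at ρ to the right, rotate −26.9° → (15.8695, 9.2659, 95.4000°)
turn_left(141.5°): centre at ρ to the left, rotate +141.5° → (1.8633, 12.7191, 236.9000°)
turn_right(127.8°): centre at ρ to the right, rotate −127.8° → (-11.7563, 14.3914, 109.1000°)
go_straight(3.53): x += 3.53·cos θ, y += 3.53·sin θ → (-12.9114, 17.7271, 109.1000°)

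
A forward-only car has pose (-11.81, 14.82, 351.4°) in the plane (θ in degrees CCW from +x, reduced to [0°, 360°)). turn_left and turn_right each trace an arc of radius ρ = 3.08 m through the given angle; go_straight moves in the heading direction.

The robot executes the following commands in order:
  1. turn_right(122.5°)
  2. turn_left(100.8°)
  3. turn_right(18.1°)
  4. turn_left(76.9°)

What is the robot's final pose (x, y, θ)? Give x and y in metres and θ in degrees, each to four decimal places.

set_pose: (x, y, θ) = (-11.8100, 14.8200, 351.4000°), ρ = 3.08
turn_right(122.5°): centre at ρ to the right, rotate −122.5° → (-9.9496, 9.7499, 228.9000°)
turn_left(100.8°): centre at ρ to the left, rotate +100.8° → (-9.1826, 5.0659, 329.7000°)
turn_right(18.1°): centre at ρ to the right, rotate −18.1° → (-8.4333, 4.4516, 311.6000°)
turn_left(76.9°): centre at ρ to the left, rotate +76.9° → (-4.6604, 3.7897, 388.5000° ≡ 28.5000°)

(-4.6604, 3.7897, 28.5000°)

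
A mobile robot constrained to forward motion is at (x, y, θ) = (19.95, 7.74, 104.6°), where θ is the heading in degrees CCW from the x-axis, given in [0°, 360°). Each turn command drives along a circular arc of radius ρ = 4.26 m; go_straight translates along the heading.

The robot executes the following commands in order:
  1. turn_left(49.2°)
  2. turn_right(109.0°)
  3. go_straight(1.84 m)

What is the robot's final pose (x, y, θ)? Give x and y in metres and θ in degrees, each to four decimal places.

(17.8931, 18.6301, 44.8000°)

set_pose: (x, y, θ) = (19.9500, 7.7400, 104.6000°), ρ = 4.26
turn_left(49.2°): centre at ρ to the left, rotate +49.2° → (17.7084, 10.4885, 153.8000°)
turn_right(109.0°): centre at ρ to the right, rotate −109.0° → (16.5874, 17.3336, 44.8000°)
go_straight(1.84): x += 1.84·cos θ, y += 1.84·sin θ → (17.8931, 18.6301, 44.8000°)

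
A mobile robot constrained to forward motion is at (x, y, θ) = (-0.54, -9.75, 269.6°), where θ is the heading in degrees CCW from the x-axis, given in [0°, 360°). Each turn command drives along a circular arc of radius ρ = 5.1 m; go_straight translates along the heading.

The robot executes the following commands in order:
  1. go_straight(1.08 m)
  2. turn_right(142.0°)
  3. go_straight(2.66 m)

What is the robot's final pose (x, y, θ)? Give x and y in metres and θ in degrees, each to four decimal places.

(-11.3111, -11.7986, 127.6000°)

set_pose: (x, y, θ) = (-0.5400, -9.7500, 269.6000°), ρ = 5.1
go_straight(1.08): x += 1.08·cos θ, y += 1.08·sin θ → (-0.5475, -10.8300, 269.6000°)
turn_right(142.0°): centre at ρ to the right, rotate −142.0° → (-9.6881, -13.9061, 127.6000°)
go_straight(2.66): x += 2.66·cos θ, y += 2.66·sin θ → (-11.3111, -11.7986, 127.6000°)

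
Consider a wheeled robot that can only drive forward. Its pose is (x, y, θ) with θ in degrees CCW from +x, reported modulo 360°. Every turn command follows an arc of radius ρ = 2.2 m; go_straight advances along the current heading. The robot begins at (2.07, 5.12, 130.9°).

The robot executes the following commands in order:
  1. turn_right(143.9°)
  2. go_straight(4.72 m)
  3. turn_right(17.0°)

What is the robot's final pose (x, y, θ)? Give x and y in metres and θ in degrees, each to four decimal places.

(9.4319, 7.4039, 330.0000°)

set_pose: (x, y, θ) = (2.0700, 5.1200, 130.9000°), ρ = 2.2
turn_right(143.9°): centre at ρ to the right, rotate −143.9° → (4.2278, 8.7040, -13.0000° ≡ 347.0000°)
go_straight(4.72): x += 4.72·cos θ, y += 4.72·sin θ → (8.8268, 7.6423, 347.0000°)
turn_right(17.0°): centre at ρ to the right, rotate −17.0° → (9.4319, 7.4039, 330.0000°)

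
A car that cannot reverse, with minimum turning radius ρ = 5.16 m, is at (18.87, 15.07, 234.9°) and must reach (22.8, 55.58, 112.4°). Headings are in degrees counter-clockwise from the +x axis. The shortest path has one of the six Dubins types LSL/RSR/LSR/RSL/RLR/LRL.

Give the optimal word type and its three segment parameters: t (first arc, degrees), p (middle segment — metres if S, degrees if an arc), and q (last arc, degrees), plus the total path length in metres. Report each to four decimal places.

Let ψ = atan2(Δy, Δx) = atan2(40.51, 3.93) = 84.4589° be the start→goal bearing.
Normalize: d = |goal − start| / ρ = 40.700184/5.16 = 7.887633, α = (θ_start − ψ) mod 360° = 150.4411° = 2.625693 rad, β = (θ_goal − ψ) mod 360° = 27.9411° = 0.487664 rad.
Common terms: sin α = 0.493318, cos α = -0.869849, sin β = 0.468564, cos β = 0.883430, cos(α−β) = -0.537300, d² = 62.214748. Work in radians in the unit-radius frame; every candidate has L = ρ·(t + p + q).
LSL: p² = 2 + d² − 2cos(α−β) + 2d(sin α − sin β) = 65.679854; p = √p² = 8.104311; φ = atan2(cos β − cos α, d + sin α − sin β) = 0.218063 rad; t = (φ − α) mod 2π = 3.875556 rad, q = (β − φ) mod 2π = 0.269601 rad → L = 5.16·(3.875556 + 8.104311 + 0.269601) = 5.16·12.249468 = 63.207254 m
RSR: p² = 2 + d² − 2cos(α−β) + 2d(sin β − sin α) = 64.898841; p = √p² = 8.055982; φ = atan2(cos α − cos β, d − sin α + sin β) = -0.219393 rad; t = (α − φ) mod 2π = 2.845085 rad, q = (φ − β) mod 2π = 5.576128 rad → L = 5.16·(2.845085 + 8.055982 + 5.576128) = 5.16·16.477195 = 85.022328 m
LSR: p² = d² − 2 + 2cos(α−β) + 2d(sin α + sin β) = 74.314087; p = √p² = 8.620562; φ = atan2(−cos α − cos β, d + sin α + sin β) − atan2(−2, p) = 0.226436 rad; t = (φ − α) mod 2π = 3.883928 rad, q = (φ − β) mod 2π = 6.021957 rad → L = 5.16·(3.883928 + 8.620562 + 6.021957) = 5.16·18.526447 = 95.596468 m
RSL: p² = d² − 2 + 2cos(α−β) − 2d(sin α + sin β) = 43.966211; p = √p² = 6.630702; φ = atan2(cos α + cos β, d − sin α − sin β) − atan2(2, p) = -0.290988 rad; t = (α − φ) mod 2π = 2.916681 rad, q = (β − φ) mod 2π = 0.778652 rad → L = 5.16·(2.916681 + 6.630702 + 0.778652) = 5.16·10.326035 = 53.282340 m
RLR: c = (6 − d² + 2cos(α−β) + 2d(sin α − sin β))/8 = -7.112355, |c| > 1 → infeasible
LRL: c = (6 − d² + 2cos(α−β) − 2d(sin α − sin β))/8 = -7.209982, |c| > 1 → infeasible
Shortest: RSL with L = 53.282340 m ≈ 53.2823 m
Convert RSL to answer units (arcs ×180/π): t = 2.916681·180/π = 167.1135°, p = ρ·p = 5.16·6.630702 = 34.2144 m, q = 0.778652·180/π = 44.6135°, L = 53.2823 m.

RSL: t = 167.1135°, p = 34.2144 m, q = 44.6135°, L = 53.2823 m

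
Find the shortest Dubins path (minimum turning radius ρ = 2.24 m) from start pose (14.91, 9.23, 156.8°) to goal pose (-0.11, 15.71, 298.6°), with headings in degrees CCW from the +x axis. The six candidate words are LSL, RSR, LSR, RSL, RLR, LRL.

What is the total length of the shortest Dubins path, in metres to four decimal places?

21.0664 m

Let ψ = atan2(Δy, Δx) = atan2(6.48, -15.02) = 156.6634° be the start→goal bearing.
Normalize: d = |goal − start| / ρ = 16.358203/2.24 = 7.302769, α = (θ_start − ψ) mod 360° = 0.1366° = 0.002383 rad, β = (θ_goal − ψ) mod 360° = 141.9366° = 2.477260 rad.
Common terms: sin α = 0.002383, cos α = 0.999997, sin β = 0.616534, cos β = -0.787329, cos(α−β) = -0.785857, d² = 53.330437. Work in radians in the unit-radius frame; every candidate has L = ρ·(t + p + q).
LSL: p² = 2 + d² − 2cos(α−β) + 2d(sin α − sin β) = 47.932158; p = √p² = 6.923305; φ = atan2(cos β − cos α, d + sin α − sin β) = -0.261118 rad; t = (φ − α) mod 2π = 6.019684 rad, q = (β − φ) mod 2π = 2.738378 rad → L = 2.24·(6.019684 + 6.923305 + 2.738378) = 2.24·15.681368 = 35.126263 m
RSR: p² = 2 + d² − 2cos(α−β) + 2d(sin β − sin α) = 65.872143; p = √p² = 8.116166; φ = atan2(cos α − cos β, d − sin α + sin β) = 0.222038 rad; t = (α − φ) mod 2π = 6.063531 rad, q = (φ − β) mod 2π = 4.027963 rad → L = 2.24·(6.063531 + 8.116166 + 4.027963) = 2.24·18.207659 = 40.785157 m
LSR: p² = d² − 2 + 2cos(α−β) + 2d(sin α + sin β) = 58.798340; p = √p² = 7.668008; φ = atan2(−cos α − cos β, d + sin α + sin β) − atan2(−2, p) = 0.228300 rad; t = (φ − α) mod 2π = 0.225916 rad, q = (φ − β) mod 2π = 4.034225 rad → L = 2.24·(0.225916 + 7.668008 + 4.034225) = 2.24·11.928149 = 26.719053 m
RSL: p² = d² − 2 + 2cos(α−β) − 2d(sin α + sin β) = 40.719106; p = √p² = 6.381152; φ = atan2(cos α + cos β, d − sin α − sin β) − atan2(2, p) = -0.271918 rad; t = (α − φ) mod 2π = 0.274301 rad, q = (β − φ) mod 2π = 2.749178 rad → L = 2.24·(0.274301 + 6.381152 + 2.749178) = 2.24·9.404632 = 21.066376 m
RLR: c = (6 − d² + 2cos(α−β) + 2d(sin α − sin β))/8 = -7.234018, |c| > 1 → infeasible
LRL: c = (6 − d² + 2cos(α−β) − 2d(sin α − sin β))/8 = -4.991520, |c| > 1 → infeasible
Shortest: RSL with L = 21.066376 m ≈ 21.0664 m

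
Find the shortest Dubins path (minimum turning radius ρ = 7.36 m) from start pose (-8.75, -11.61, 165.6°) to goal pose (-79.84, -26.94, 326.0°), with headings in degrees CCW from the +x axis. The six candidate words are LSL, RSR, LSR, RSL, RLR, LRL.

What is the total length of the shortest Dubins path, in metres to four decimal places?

Let ψ = atan2(Δy, Δx) = atan2(-15.33, -71.09) = -167.8310° be the start→goal bearing.
Normalize: d = |goal − start| / ρ = 72.724116/7.36 = 9.880994, α = (θ_start − ψ) mod 360° = 333.4310° = 5.819468 rad, β = (θ_goal − ψ) mod 360° = 133.8310° = 2.335791 rad.
Common terms: sin α = -0.447276, cos α = 0.894396, sin β = 0.721386, cos β = -0.692533, cos(α−β) = -0.942057, d² = 97.634042. Work in radians in the unit-radius frame; every candidate has L = ρ·(t + p + q).
LSL: p² = 2 + d² − 2cos(α−β) + 2d(sin α − sin β) = 78.423072; p = √p² = 8.855680; φ = atan2(cos β − cos α, d + sin α − sin β) = -0.180172 rad; t = (φ − α) mod 2π = 0.283545 rad, q = (β − φ) mod 2π = 2.515963 rad → L = 7.36·(0.283545 + 8.855680 + 2.515963) = 7.36·11.655188 = 85.782186 m
RSR: p² = 2 + d² − 2cos(α−β) + 2d(sin β − sin α) = 124.613242; p = √p² = 11.163030; φ = atan2(cos α − cos β, d − sin α + sin β) = 0.142643 rad; t = (α − φ) mod 2π = 5.676825 rad, q = (φ − β) mod 2π = 4.090037 rad → L = 7.36·(5.676825 + 11.163030 + 4.090037) = 7.36·20.929893 = 154.044010 m
LSR: p² = d² − 2 + 2cos(α−β) + 2d(sin α + sin β) = 99.166891; p = √p² = 9.958257; φ = atan2(−cos α − cos β, d + sin α + sin β) − atan2(−2, p) = 0.178326 rad; t = (φ − α) mod 2π = 0.642043 rad, q = (φ − β) mod 2π = 4.125721 rad → L = 7.36·(0.642043 + 9.958257 + 4.125721) = 7.36·14.726021 = 108.383518 m
RSL: p² = d² − 2 + 2cos(α−β) − 2d(sin α + sin β) = 88.332964; p = √p² = 9.398562; φ = atan2(cos α + cos β, d − sin α − sin β) − atan2(2, p) = -0.188662 rad; t = (α − φ) mod 2π = 6.008130 rad, q = (β − φ) mod 2π = 2.524453 rad → L = 7.36·(6.008130 + 9.398562 + 2.524453) = 7.36·17.931144 = 131.973221 m
RLR: c = (6 − d² + 2cos(α−β) + 2d(sin α − sin β))/8 = -14.576655, |c| > 1 → infeasible
LRL: c = (6 − d² + 2cos(α−β) − 2d(sin α − sin β))/8 = -8.802884, |c| > 1 → infeasible
Shortest: LSL with L = 85.782186 m ≈ 85.7822 m

85.7822 m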